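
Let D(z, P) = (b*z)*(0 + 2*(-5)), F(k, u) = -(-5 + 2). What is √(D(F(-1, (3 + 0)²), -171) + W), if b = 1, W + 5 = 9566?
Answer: 3*√1059 ≈ 97.627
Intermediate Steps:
W = 9561 (W = -5 + 9566 = 9561)
F(k, u) = 3 (F(k, u) = -1*(-3) = 3)
D(z, P) = -10*z (D(z, P) = (1*z)*(0 + 2*(-5)) = z*(0 - 10) = z*(-10) = -10*z)
√(D(F(-1, (3 + 0)²), -171) + W) = √(-10*3 + 9561) = √(-30 + 9561) = √9531 = 3*√1059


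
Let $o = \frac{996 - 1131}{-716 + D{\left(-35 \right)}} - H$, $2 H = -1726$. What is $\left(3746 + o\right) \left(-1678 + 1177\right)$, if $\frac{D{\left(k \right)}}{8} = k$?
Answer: $- \frac{766646733}{332} \approx -2.3092 \cdot 10^{6}$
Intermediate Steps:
$H = -863$ ($H = \frac{1}{2} \left(-1726\right) = -863$)
$D{\left(k \right)} = 8 k$
$o = \frac{286561}{332}$ ($o = \frac{996 - 1131}{-716 + 8 \left(-35\right)} - -863 = - \frac{135}{-716 - 280} + 863 = - \frac{135}{-996} + 863 = \left(-135\right) \left(- \frac{1}{996}\right) + 863 = \frac{45}{332} + 863 = \frac{286561}{332} \approx 863.14$)
$\left(3746 + o\right) \left(-1678 + 1177\right) = \left(3746 + \frac{286561}{332}\right) \left(-1678 + 1177\right) = \frac{1530233}{332} \left(-501\right) = - \frac{766646733}{332}$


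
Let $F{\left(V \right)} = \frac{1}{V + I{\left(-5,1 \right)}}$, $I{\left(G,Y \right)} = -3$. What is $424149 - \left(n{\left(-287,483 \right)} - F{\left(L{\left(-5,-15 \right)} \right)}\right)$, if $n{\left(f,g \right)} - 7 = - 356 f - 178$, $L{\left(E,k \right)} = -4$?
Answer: $\frac{2255035}{7} \approx 3.2215 \cdot 10^{5}$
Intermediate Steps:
$n{\left(f,g \right)} = -171 - 356 f$ ($n{\left(f,g \right)} = 7 - \left(178 + 356 f\right) = -171 - 356 f$)
$F{\left(V \right)} = \frac{1}{-3 + V}$ ($F{\left(V \right)} = \frac{1}{V - 3} = \frac{1}{-3 + V}$)
$424149 - \left(n{\left(-287,483 \right)} - F{\left(L{\left(-5,-15 \right)} \right)}\right) = 424149 - \left(\left(-171 - -102172\right) - \frac{1}{-3 - 4}\right) = 424149 - \left(\left(-171 + 102172\right) - \frac{1}{-7}\right) = 424149 - \left(102001 - - \frac{1}{7}\right) = 424149 - \left(102001 + \frac{1}{7}\right) = 424149 - \frac{714008}{7} = \frac{2255035}{7}$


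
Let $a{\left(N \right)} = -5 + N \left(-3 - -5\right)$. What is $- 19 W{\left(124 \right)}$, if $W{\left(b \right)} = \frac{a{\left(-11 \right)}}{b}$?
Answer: $\frac{513}{124} \approx 4.1371$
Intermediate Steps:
$a{\left(N \right)} = -5 + 2 N$ ($a{\left(N \right)} = -5 + N \left(-3 + 5\right) = -5 + N 2 = -5 + 2 N$)
$W{\left(b \right)} = - \frac{27}{b}$ ($W{\left(b \right)} = \frac{-5 + 2 \left(-11\right)}{b} = \frac{-5 - 22}{b} = - \frac{27}{b}$)
$- 19 W{\left(124 \right)} = - 19 \left(- \frac{27}{124}\right) = - 19 \left(\left(-27\right) \frac{1}{124}\right) = \left(-19\right) \left(- \frac{27}{124}\right) = \frac{513}{124}$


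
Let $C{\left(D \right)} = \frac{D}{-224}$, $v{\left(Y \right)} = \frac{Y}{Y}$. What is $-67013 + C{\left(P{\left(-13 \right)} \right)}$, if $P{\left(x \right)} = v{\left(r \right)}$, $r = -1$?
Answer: $- \frac{15010913}{224} \approx -67013.0$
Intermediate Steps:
$v{\left(Y \right)} = 1$
$P{\left(x \right)} = 1$
$C{\left(D \right)} = - \frac{D}{224}$ ($C{\left(D \right)} = D \left(- \frac{1}{224}\right) = - \frac{D}{224}$)
$-67013 + C{\left(P{\left(-13 \right)} \right)} = -67013 - \frac{1}{224} = - \frac{15010913}{224}$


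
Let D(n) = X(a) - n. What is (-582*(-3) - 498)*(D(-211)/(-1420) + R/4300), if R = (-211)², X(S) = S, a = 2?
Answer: 13689312/1075 ≈ 12734.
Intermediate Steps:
D(n) = 2 - n
R = 44521
(-582*(-3) - 498)*(D(-211)/(-1420) + R/4300) = (-582*(-3) - 498)*((2 - 1*(-211))/(-1420) + 44521/4300) = (1746 - 498)*((2 + 211)*(-1/1420) + 44521*(1/4300)) = 1248*(213*(-1/1420) + 44521/4300) = 1248*(-3/20 + 44521/4300) = 1248*(10969/1075) = 13689312/1075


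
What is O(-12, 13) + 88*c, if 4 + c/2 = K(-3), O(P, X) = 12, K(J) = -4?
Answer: -1396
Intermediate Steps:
c = -16 (c = -8 + 2*(-4) = -8 - 8 = -16)
O(-12, 13) + 88*c = 12 + 88*(-16) = 12 - 1408 = -1396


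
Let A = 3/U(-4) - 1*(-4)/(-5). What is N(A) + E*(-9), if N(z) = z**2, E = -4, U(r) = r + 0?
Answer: 15361/400 ≈ 38.402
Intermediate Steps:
U(r) = r
A = -31/20 (A = 3/(-4) - 1*(-4)/(-5) = 3*(-1/4) + 4*(-1/5) = -3/4 - 4/5 = -31/20 ≈ -1.5500)
N(A) + E*(-9) = (-31/20)**2 - 4*(-9) = 961/400 + 36 = 15361/400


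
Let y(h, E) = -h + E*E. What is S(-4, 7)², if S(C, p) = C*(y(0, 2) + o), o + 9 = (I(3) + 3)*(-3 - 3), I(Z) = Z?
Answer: 26896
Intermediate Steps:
y(h, E) = E² - h (y(h, E) = -h + E² = E² - h)
o = -45 (o = -9 + (3 + 3)*(-3 - 3) = -9 + 6*(-6) = -9 - 36 = -45)
S(C, p) = -41*C (S(C, p) = C*((2² - 1*0) - 45) = C*((4 + 0) - 45) = C*(4 - 45) = C*(-41) = -41*C)
S(-4, 7)² = (-41*(-4))² = 164² = 26896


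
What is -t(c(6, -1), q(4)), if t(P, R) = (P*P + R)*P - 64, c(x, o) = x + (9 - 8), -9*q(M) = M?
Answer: -2483/9 ≈ -275.89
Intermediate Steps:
q(M) = -M/9
c(x, o) = 1 + x (c(x, o) = x + 1 = 1 + x)
t(P, R) = -64 + P*(R + P²) (t(P, R) = (P² + R)*P - 64 = (R + P²)*P - 64 = P*(R + P²) - 64 = -64 + P*(R + P²))
-t(c(6, -1), q(4)) = -(-64 + (1 + 6)³ + (1 + 6)*(-⅑*4)) = -(-64 + 7³ + 7*(-4/9)) = -(-64 + 343 - 28/9) = -1*2483/9 = -2483/9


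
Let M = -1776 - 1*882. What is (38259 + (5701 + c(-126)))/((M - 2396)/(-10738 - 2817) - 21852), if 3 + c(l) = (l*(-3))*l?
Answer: 49760405/296198806 ≈ 0.16800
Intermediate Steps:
M = -2658 (M = -1776 - 882 = -2658)
c(l) = -3 - 3*l² (c(l) = -3 + (l*(-3))*l = -3 + (-3*l)*l = -3 - 3*l²)
(38259 + (5701 + c(-126)))/((M - 2396)/(-10738 - 2817) - 21852) = (38259 + (5701 + (-3 - 3*(-126)²)))/((-2658 - 2396)/(-10738 - 2817) - 21852) = (38259 + (5701 + (-3 - 3*15876)))/(-5054/(-13555) - 21852) = (38259 + (5701 + (-3 - 47628)))/(-5054*(-1/13555) - 21852) = (38259 + (5701 - 47631))/(5054/13555 - 21852) = (38259 - 41930)/(-296198806/13555) = -3671*(-13555/296198806) = 49760405/296198806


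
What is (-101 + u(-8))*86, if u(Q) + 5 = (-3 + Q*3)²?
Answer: 53578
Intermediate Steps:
u(Q) = -5 + (-3 + 3*Q)² (u(Q) = -5 + (-3 + Q*3)² = -5 + (-3 + 3*Q)²)
(-101 + u(-8))*86 = (-101 + (-5 + 9*(-1 - 8)²))*86 = (-101 + (-5 + 9*(-9)²))*86 = (-101 + (-5 + 9*81))*86 = (-101 + (-5 + 729))*86 = (-101 + 724)*86 = 623*86 = 53578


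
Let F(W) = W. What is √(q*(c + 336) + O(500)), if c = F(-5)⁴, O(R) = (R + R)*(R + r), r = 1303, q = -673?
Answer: √1156247 ≈ 1075.3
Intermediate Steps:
O(R) = 2*R*(1303 + R) (O(R) = (R + R)*(R + 1303) = (2*R)*(1303 + R) = 2*R*(1303 + R))
c = 625 (c = (-5)⁴ = 625)
√(q*(c + 336) + O(500)) = √(-673*(625 + 336) + 2*500*(1303 + 500)) = √(-673*961 + 2*500*1803) = √(-646753 + 1803000) = √1156247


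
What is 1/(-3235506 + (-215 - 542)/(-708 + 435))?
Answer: -273/883292381 ≈ -3.0907e-7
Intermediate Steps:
1/(-3235506 + (-215 - 542)/(-708 + 435)) = 1/(-3235506 - 757/(-273)) = 1/(-3235506 - 757*(-1/273)) = 1/(-3235506 + 757/273) = 1/(-883292381/273) = -273/883292381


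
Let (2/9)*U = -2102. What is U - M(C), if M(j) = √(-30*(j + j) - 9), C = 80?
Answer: -9459 - I*√4809 ≈ -9459.0 - 69.347*I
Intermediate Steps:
U = -9459 (U = (9/2)*(-2102) = -9459)
M(j) = √(-9 - 60*j) (M(j) = √(-60*j - 9) = √(-9 - 60*j))
U - M(C) = -9459 - √(-9 - 60*80) = -9459 - √(-9 - 4800) = -9459 - √(-4809) = -9459 - I*√4809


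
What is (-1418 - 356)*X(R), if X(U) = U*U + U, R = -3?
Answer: -10644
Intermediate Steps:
X(U) = U + U² (X(U) = U² + U = U + U²)
(-1418 - 356)*X(R) = (-1418 - 356)*(-3*(1 - 3)) = -(-5322)*(-2) = -1774*6 = -10644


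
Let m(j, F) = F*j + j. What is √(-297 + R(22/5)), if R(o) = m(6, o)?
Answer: 21*I*√15/5 ≈ 16.267*I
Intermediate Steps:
m(j, F) = j + F*j
R(o) = 6 + 6*o (R(o) = 6*(1 + o) = 6 + 6*o)
√(-297 + R(22/5)) = √(-297 + (6 + 6*(22/5))) = √(-297 + (6 + 132/5)) = √(-297 + 162/5) = √(-1323/5) = 21*I*√15/5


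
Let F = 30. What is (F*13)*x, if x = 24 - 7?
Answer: 6630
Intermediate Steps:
x = 17
(F*13)*x = (30*13)*17 = 390*17 = 6630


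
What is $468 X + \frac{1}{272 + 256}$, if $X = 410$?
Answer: $\frac{101312641}{528} \approx 1.9188 \cdot 10^{5}$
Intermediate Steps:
$468 X + \frac{1}{272 + 256} = 468 \cdot 410 + \frac{1}{272 + 256} = 191880 + \frac{1}{528} = \frac{101312641}{528}$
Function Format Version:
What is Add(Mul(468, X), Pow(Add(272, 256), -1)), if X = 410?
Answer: Rational(101312641, 528) ≈ 1.9188e+5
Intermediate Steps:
Add(Mul(468, X), Pow(Add(272, 256), -1)) = Add(Mul(468, 410), Pow(Add(272, 256), -1)) = Add(191880, Pow(528, -1)) = Add(191880, Rational(1, 528)) = Rational(101312641, 528)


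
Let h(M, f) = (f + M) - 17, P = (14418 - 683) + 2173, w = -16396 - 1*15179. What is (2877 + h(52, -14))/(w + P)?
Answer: -2898/15667 ≈ -0.18497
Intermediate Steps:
w = -31575 (w = -16396 - 15179 = -31575)
P = 15908 (P = 13735 + 2173 = 15908)
h(M, f) = -17 + M + f (h(M, f) = (M + f) - 17 = -17 + M + f)
(2877 + h(52, -14))/(w + P) = (2877 + (-17 + 52 - 14))/(-31575 + 15908) = (2877 + 21)/(-15667) = 2898*(-1/15667) = -2898/15667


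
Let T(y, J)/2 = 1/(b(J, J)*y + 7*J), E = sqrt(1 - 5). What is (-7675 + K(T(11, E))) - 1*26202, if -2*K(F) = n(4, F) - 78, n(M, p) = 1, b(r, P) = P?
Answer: -67677/2 ≈ -33839.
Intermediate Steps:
E = 2*I (E = sqrt(-4) = 2*I ≈ 2.0*I)
T(y, J) = 2/(7*J + J*y) (T(y, J) = 2/(J*y + 7*J) = 2/(7*J + J*y))
K(F) = 77/2 (K(F) = -(1 - 78)/2 = -1/2*(-77) = 77/2)
(-7675 + K(T(11, E))) - 1*26202 = (-7675 + 77/2) - 1*26202 = -15273/2 - 26202 = -67677/2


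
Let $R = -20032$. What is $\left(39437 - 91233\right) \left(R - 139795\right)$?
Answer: $8278399292$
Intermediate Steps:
$\left(39437 - 91233\right) \left(R - 139795\right) = \left(39437 - 91233\right) \left(-20032 - 139795\right) = - 51796 \left(-20032 + \left(-191329 + 51534\right)\right) = - 51796 \left(-20032 - 139795\right) = \left(-51796\right) \left(-159827\right) = 8278399292$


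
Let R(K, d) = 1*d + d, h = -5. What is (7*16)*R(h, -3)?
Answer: -672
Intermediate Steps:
R(K, d) = 2*d (R(K, d) = d + d = 2*d)
(7*16)*R(h, -3) = (7*16)*(2*(-3)) = 112*(-6) = -672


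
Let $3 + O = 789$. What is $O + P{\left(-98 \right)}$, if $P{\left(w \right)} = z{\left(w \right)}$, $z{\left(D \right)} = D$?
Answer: $688$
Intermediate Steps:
$P{\left(w \right)} = w$
$O = 786$ ($O = -3 + 789 = 786$)
$O + P{\left(-98 \right)} = 786 - 98 = 688$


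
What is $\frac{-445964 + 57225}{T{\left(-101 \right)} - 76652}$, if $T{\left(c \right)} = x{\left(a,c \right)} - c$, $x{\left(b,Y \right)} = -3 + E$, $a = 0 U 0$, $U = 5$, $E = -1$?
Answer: $\frac{388739}{76555} \approx 5.0779$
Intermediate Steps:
$a = 0$ ($a = 0 \cdot 5 \cdot 0 = 0 \cdot 0 = 0$)
$x{\left(b,Y \right)} = -4$ ($x{\left(b,Y \right)} = -3 - 1 = -4$)
$T{\left(c \right)} = -4 - c$
$\frac{-445964 + 57225}{T{\left(-101 \right)} - 76652} = \frac{-445964 + 57225}{\left(-4 - -101\right) - 76652} = - \frac{388739}{\left(-4 + 101\right) - 76652} = - \frac{388739}{97 - 76652} = - \frac{388739}{-76555} = \left(-388739\right) \left(- \frac{1}{76555}\right) = \frac{388739}{76555}$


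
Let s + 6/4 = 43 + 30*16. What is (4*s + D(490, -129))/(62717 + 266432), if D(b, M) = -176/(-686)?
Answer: 715586/112898107 ≈ 0.0063383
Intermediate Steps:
D(b, M) = 88/343 (D(b, M) = -176*(-1/686) = 88/343)
s = 1043/2 (s = -3/2 + (43 + 30*16) = -3/2 + (43 + 480) = -3/2 + 523 = 1043/2 ≈ 521.50)
(4*s + D(490, -129))/(62717 + 266432) = (4*(1043/2) + 88/343)/(62717 + 266432) = (2086 + 88/343)/329149 = (715586/343)*(1/329149) = 715586/112898107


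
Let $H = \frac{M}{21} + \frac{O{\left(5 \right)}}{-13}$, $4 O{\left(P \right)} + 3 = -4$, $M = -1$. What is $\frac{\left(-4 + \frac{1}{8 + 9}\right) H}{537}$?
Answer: $- \frac{6365}{9968868} \approx -0.00063849$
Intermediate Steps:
$O{\left(P \right)} = - \frac{7}{4}$ ($O{\left(P \right)} = - \frac{3}{4} + \frac{1}{4} \left(-4\right) = - \frac{3}{4} - 1 = - \frac{7}{4}$)
$H = \frac{95}{1092}$ ($H = - \frac{1}{21} - \frac{7}{4 \left(-13\right)} = \left(-1\right) \frac{1}{21} - - \frac{7}{52} = - \frac{1}{21} + \frac{7}{52} = \frac{95}{1092} \approx 0.086996$)
$\frac{\left(-4 + \frac{1}{8 + 9}\right) H}{537} = \frac{\left(-4 + \frac{1}{8 + 9}\right) \frac{95}{1092}}{537} = \left(-4 + \frac{1}{17}\right) \frac{95}{1092} \cdot \frac{1}{537} = \left(- \frac{67}{17}\right) \frac{95}{1092} \cdot \frac{1}{537} = \left(- \frac{6365}{18564}\right) \frac{1}{537} = - \frac{6365}{9968868}$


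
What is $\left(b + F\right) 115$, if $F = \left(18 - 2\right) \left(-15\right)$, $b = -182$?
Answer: $-48530$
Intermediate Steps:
$F = -240$ ($F = 16 \left(-15\right) = -240$)
$\left(b + F\right) 115 = \left(-182 - 240\right) 115 = \left(-422\right) 115 = -48530$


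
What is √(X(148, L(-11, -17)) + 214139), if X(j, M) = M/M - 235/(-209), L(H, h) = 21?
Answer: √9353898455/209 ≈ 462.75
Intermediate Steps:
X(j, M) = 444/209 (X(j, M) = 1 - 235*(-1/209) = 1 + 235/209 = 444/209)
√(X(148, L(-11, -17)) + 214139) = √(444/209 + 214139) = √(44755495/209) = √9353898455/209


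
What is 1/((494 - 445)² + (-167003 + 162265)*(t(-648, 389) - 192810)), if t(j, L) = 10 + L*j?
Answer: 1/2107805937 ≈ 4.7443e-10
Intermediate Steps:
1/((494 - 445)² + (-167003 + 162265)*(t(-648, 389) - 192810)) = 1/((494 - 445)² + (-167003 + 162265)*((10 + 389*(-648)) - 192810)) = 1/(49² - 4738*((10 - 252072) - 192810)) = 1/(2401 - 4738*(-252062 - 192810)) = 1/(2401 - 4738*(-444872)) = 1/(2401 + 2107803536) = 1/2107805937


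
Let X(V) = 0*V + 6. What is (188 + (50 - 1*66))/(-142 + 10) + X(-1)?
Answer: 155/33 ≈ 4.6970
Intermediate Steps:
X(V) = 6 (X(V) = 0 + 6 = 6)
(188 + (50 - 1*66))/(-142 + 10) + X(-1) = (188 + (50 - 1*66))/(-142 + 10) + 6 = (188 + (50 - 66))/(-132) + 6 = (188 - 16)*(-1/132) + 6 = 172*(-1/132) + 6 = -43/33 + 6 = 155/33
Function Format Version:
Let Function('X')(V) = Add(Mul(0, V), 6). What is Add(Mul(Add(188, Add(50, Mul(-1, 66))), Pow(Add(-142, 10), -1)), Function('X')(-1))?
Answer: Rational(155, 33) ≈ 4.6970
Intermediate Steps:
Function('X')(V) = 6 (Function('X')(V) = Add(0, 6) = 6)
Add(Mul(Add(188, Add(50, Mul(-1, 66))), Pow(Add(-142, 10), -1)), Function('X')(-1)) = Add(Mul(Add(188, Add(50, Mul(-1, 66))), Pow(Add(-142, 10), -1)), 6) = Add(Mul(Add(188, Add(50, -66)), Pow(-132, -1)), 6) = Add(Mul(Add(188, -16), Rational(-1, 132)), 6) = Add(Mul(172, Rational(-1, 132)), 6) = Add(Rational(-43, 33), 6) = Rational(155, 33)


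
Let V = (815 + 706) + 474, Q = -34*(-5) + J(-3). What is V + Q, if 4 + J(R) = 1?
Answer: 2162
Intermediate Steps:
J(R) = -3 (J(R) = -4 + 1 = -3)
Q = 167 (Q = -34*(-5) - 3 = 170 - 3 = 167)
V = 1995 (V = 1521 + 474 = 1995)
V + Q = 1995 + 167 = 2162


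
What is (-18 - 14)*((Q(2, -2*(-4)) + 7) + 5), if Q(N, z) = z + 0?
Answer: -640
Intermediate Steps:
Q(N, z) = z
(-18 - 14)*((Q(2, -2*(-4)) + 7) + 5) = (-18 - 14)*((-2*(-4) + 7) + 5) = -32*((8 + 7) + 5) = -32*(15 + 5) = -32*20 = -640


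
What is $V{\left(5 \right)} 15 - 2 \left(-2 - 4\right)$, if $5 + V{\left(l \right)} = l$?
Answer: $12$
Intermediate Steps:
$V{\left(l \right)} = -5 + l$
$V{\left(5 \right)} 15 - 2 \left(-2 - 4\right) = \left(-5 + 5\right) 15 - 2 \left(-2 - 4\right) = 0 \cdot 15 - -12 = 0 + 12 = 12$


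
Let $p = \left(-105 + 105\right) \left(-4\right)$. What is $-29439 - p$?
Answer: $-29439$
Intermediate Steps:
$p = 0$ ($p = 0 \left(-4\right) = 0$)
$-29439 - p = -29439 - 0 = -29439 + 0 = -29439$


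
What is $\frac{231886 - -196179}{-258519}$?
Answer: $- \frac{428065}{258519} \approx -1.6558$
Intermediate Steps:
$\frac{231886 - -196179}{-258519} = \left(231886 + 196179\right) \left(- \frac{1}{258519}\right) = 428065 \left(- \frac{1}{258519}\right) = - \frac{428065}{258519}$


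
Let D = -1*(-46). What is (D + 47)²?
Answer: 8649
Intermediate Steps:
D = 46
(D + 47)² = (46 + 47)² = 93² = 8649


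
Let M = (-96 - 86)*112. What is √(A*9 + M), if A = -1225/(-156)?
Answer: 7*I*√280241/26 ≈ 142.52*I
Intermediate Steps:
M = -20384 (M = -182*112 = -20384)
A = 1225/156 (A = -1225*(-1/156) = 1225/156 ≈ 7.8526)
√(A*9 + M) = √((1225/156)*9 - 20384) = √(3675/52 - 20384) = √(-1056293/52) = 7*I*√280241/26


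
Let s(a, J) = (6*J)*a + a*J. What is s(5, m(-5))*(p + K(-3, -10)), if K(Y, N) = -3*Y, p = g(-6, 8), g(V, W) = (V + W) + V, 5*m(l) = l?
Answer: -175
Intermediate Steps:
m(l) = l/5
g(V, W) = W + 2*V
s(a, J) = 7*J*a (s(a, J) = 6*J*a + J*a = 7*J*a)
p = -4 (p = 8 + 2*(-6) = 8 - 12 = -4)
s(5, m(-5))*(p + K(-3, -10)) = (7*((1/5)*(-5))*5)*(-4 - 3*(-3)) = (7*(-1)*5)*(-4 + 9) = -35*5 = -175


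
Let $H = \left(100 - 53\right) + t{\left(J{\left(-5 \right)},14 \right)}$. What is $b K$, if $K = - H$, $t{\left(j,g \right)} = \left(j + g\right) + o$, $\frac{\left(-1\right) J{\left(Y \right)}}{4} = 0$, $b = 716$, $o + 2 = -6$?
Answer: $-37948$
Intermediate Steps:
$o = -8$ ($o = -2 - 6 = -8$)
$J{\left(Y \right)} = 0$ ($J{\left(Y \right)} = \left(-4\right) 0 = 0$)
$t{\left(j,g \right)} = -8 + g + j$ ($t{\left(j,g \right)} = \left(j + g\right) - 8 = \left(g + j\right) - 8 = -8 + g + j$)
$H = 53$ ($H = \left(100 - 53\right) + \left(-8 + 14 + 0\right) = 47 + 6 = 53$)
$K = -53$ ($K = \left(-1\right) 53 = -53$)
$b K = 716 \left(-53\right) = -37948$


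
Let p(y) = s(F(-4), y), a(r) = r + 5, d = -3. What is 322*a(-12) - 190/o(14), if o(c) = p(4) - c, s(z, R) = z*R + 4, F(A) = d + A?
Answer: -2249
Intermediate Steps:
a(r) = 5 + r
F(A) = -3 + A
s(z, R) = 4 + R*z (s(z, R) = R*z + 4 = 4 + R*z)
p(y) = 4 - 7*y (p(y) = 4 + y*(-3 - 4) = 4 + y*(-7) = 4 - 7*y)
o(c) = -24 - c (o(c) = (4 - 7*4) - c = (4 - 28) - c = -24 - c)
322*a(-12) - 190/o(14) = 322*(5 - 12) - 190/(-24 - 1*14) = 322*(-7) - 190/(-24 - 14) = -2254 - 190/(-38) = -2254 - 190*(-1/38) = -2254 + 5 = -2249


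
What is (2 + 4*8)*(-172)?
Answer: -5848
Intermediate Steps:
(2 + 4*8)*(-172) = (2 + 32)*(-172) = 34*(-172) = -5848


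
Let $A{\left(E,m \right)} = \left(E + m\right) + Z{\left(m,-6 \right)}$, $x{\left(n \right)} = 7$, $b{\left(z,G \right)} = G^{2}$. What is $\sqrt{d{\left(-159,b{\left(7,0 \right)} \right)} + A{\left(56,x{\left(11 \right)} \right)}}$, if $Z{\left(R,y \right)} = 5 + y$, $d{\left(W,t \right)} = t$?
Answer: $\sqrt{62} \approx 7.874$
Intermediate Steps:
$A{\left(E,m \right)} = -1 + E + m$ ($A{\left(E,m \right)} = \left(E + m\right) + \left(5 - 6\right) = \left(E + m\right) - 1 = -1 + E + m$)
$\sqrt{d{\left(-159,b{\left(7,0 \right)} \right)} + A{\left(56,x{\left(11 \right)} \right)}} = \sqrt{0^{2} + \left(-1 + 56 + 7\right)} = \sqrt{0 + 62} = \sqrt{62}$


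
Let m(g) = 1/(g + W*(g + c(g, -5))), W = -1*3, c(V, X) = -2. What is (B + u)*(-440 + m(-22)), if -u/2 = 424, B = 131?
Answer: 15773283/50 ≈ 3.1547e+5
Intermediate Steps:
W = -3
u = -848 (u = -2*424 = -848)
m(g) = 1/(6 - 2*g) (m(g) = 1/(g - 3*(g - 2)) = 1/(g - 3*(-2 + g)) = 1/(g + (6 - 3*g)) = 1/(6 - 2*g))
(B + u)*(-440 + m(-22)) = (131 - 848)*(-440 - 1/(-6 + 2*(-22))) = -717*(-440 - 1/(-6 - 44)) = -717*(-440 - 1/(-50)) = -717*(-440 - 1*(-1/50)) = -717*(-440 + 1/50) = -717*(-21999/50) = 15773283/50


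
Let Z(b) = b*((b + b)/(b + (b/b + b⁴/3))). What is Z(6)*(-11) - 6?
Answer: -3426/439 ≈ -7.8041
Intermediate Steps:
Z(b) = 2*b²/(1 + b + b⁴/3) (Z(b) = b*((2*b)/(b + (1 + b⁴*(⅓)))) = b*((2*b)/(b + (1 + b⁴/3))) = b*((2*b)/(1 + b + b⁴/3)) = b*(2*b/(1 + b + b⁴/3)) = 2*b²/(1 + b + b⁴/3))
Z(6)*(-11) - 6 = (6*6²/(3 + 6⁴ + 3*6))*(-11) - 6 = (6*36/(3 + 1296 + 18))*(-11) - 6 = (6*36/1317)*(-11) - 6 = (6*36*(1/1317))*(-11) - 6 = (72/439)*(-11) - 6 = -792/439 - 6 = -3426/439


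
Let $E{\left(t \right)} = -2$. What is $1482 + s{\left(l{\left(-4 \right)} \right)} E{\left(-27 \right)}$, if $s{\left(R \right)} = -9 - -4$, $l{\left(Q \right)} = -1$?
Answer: $1492$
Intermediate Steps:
$s{\left(R \right)} = -5$ ($s{\left(R \right)} = -9 + 4 = -5$)
$1482 + s{\left(l{\left(-4 \right)} \right)} E{\left(-27 \right)} = 1482 - -10 = 1482 + 10 = 1492$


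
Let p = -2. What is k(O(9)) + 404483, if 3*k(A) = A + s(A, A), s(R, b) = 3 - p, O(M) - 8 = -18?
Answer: 1213444/3 ≈ 4.0448e+5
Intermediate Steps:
O(M) = -10 (O(M) = 8 - 18 = -10)
s(R, b) = 5 (s(R, b) = 3 - 1*(-2) = 3 + 2 = 5)
k(A) = 5/3 + A/3 (k(A) = (A + 5)/3 = (5 + A)/3 = 5/3 + A/3)
k(O(9)) + 404483 = (5/3 + (1/3)*(-10)) + 404483 = (5/3 - 10/3) + 404483 = -5/3 + 404483 = 1213444/3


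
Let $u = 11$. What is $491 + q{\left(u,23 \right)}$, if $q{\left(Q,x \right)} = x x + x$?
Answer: $1043$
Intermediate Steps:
$q{\left(Q,x \right)} = x + x^{2}$ ($q{\left(Q,x \right)} = x^{2} + x = x + x^{2}$)
$491 + q{\left(u,23 \right)} = 491 + 23 \left(1 + 23\right) = 491 + 23 \cdot 24 = 491 + 552 = 1043$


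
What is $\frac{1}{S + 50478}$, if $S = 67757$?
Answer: $\frac{1}{118235} \approx 8.4577 \cdot 10^{-6}$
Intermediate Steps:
$\frac{1}{S + 50478} = \frac{1}{67757 + 50478} = \frac{1}{118235}$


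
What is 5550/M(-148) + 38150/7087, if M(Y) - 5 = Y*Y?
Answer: 291720400/51756361 ≈ 5.6364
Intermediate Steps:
M(Y) = 5 + Y² (M(Y) = 5 + Y*Y = 5 + Y²)
5550/M(-148) + 38150/7087 = 5550/(5 + (-148)²) + 38150/7087 = 5550/(5 + 21904) + 38150*(1/7087) = 5550/21909 + 38150/7087 = 5550*(1/21909) + 38150/7087 = 1850/7303 + 38150/7087 = 291720400/51756361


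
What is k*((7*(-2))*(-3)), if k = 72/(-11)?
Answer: -3024/11 ≈ -274.91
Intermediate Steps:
k = -72/11 (k = 72*(-1/11) = -72/11 ≈ -6.5455)
k*((7*(-2))*(-3)) = -72*7*(-2)*(-3)/11 = -(-1008)*(-3)/11 = -72/11*42 = -3024/11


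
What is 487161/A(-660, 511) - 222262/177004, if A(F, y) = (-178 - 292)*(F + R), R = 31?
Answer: 7942001/20250655 ≈ 0.39218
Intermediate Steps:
A(F, y) = -14570 - 470*F (A(F, y) = (-178 - 292)*(F + 31) = -470*(31 + F) = -14570 - 470*F)
487161/A(-660, 511) - 222262/177004 = 487161/(-14570 - 470*(-660)) - 222262/177004 = 487161/(-14570 + 310200) - 222262*1/177004 = 487161/295630 - 5849/4658 = 7942001/20250655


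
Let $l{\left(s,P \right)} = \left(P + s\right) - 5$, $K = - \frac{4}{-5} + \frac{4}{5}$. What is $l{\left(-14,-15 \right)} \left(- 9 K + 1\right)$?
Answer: $\frac{2278}{5} \approx 455.6$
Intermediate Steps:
$K = \frac{8}{5}$ ($K = \left(-4\right) \left(- \frac{1}{5}\right) + 4 \cdot \frac{1}{5} = \frac{4}{5} + \frac{4}{5} = \frac{8}{5} \approx 1.6$)
$l{\left(s,P \right)} = -5 + P + s$
$l{\left(-14,-15 \right)} \left(- 9 K + 1\right) = \left(-5 - 15 - 14\right) \left(\left(-9\right) \frac{8}{5} + 1\right) = - 34 \left(- \frac{72}{5} + 1\right) = \left(-34\right) \left(- \frac{67}{5}\right) = \frac{2278}{5}$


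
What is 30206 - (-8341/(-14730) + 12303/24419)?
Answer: 10864467723151/359691870 ≈ 30205.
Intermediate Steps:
30206 - (-8341/(-14730) + 12303/24419) = 30206 - (-8341*(-1/14730) + 12303*(1/24419)) = 30206 - (8341/14730 + 12303/24419) = 30206 - 1*384902069/359691870 = 30206 - 384902069/359691870 = 10864467723151/359691870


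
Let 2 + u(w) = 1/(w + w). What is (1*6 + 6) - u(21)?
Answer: 587/42 ≈ 13.976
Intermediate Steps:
u(w) = -2 + 1/(2*w) (u(w) = -2 + 1/(w + w) = -2 + 1/(2*w))
(1*6 + 6) - u(21) = (1*6 + 6) - (-2 + (½)/21) = (6 + 6) - (-2 + (½)*(1/21)) = 12 - (-2 + 1/42) = 12 - 1*(-83/42) = 12 + 83/42 = 587/42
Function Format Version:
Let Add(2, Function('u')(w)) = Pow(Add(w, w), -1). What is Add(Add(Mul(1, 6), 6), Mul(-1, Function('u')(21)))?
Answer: Rational(587, 42) ≈ 13.976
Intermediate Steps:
Function('u')(w) = Add(-2, Mul(Rational(1, 2), Pow(w, -1))) (Function('u')(w) = Add(-2, Pow(Add(w, w), -1)) = Add(-2, Pow(Mul(2, w), -1)) = Add(-2, Mul(Rational(1, 2), Pow(w, -1))))
Add(Add(Mul(1, 6), 6), Mul(-1, Function('u')(21))) = Add(Add(Mul(1, 6), 6), Mul(-1, Add(-2, Mul(Rational(1, 2), Pow(21, -1))))) = Add(Add(6, 6), Mul(-1, Add(-2, Mul(Rational(1, 2), Rational(1, 21))))) = Add(12, Mul(-1, Add(-2, Rational(1, 42)))) = Add(12, Mul(-1, Rational(-83, 42))) = Add(12, Rational(83, 42)) = Rational(587, 42)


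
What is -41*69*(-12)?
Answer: 33948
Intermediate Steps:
-41*69*(-12) = -2829*(-12) = 33948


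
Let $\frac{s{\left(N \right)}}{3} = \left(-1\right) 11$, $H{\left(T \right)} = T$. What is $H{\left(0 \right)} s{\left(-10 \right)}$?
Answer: $0$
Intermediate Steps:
$s{\left(N \right)} = -33$ ($s{\left(N \right)} = 3 \left(\left(-1\right) 11\right) = 3 \left(-11\right) = -33$)
$H{\left(0 \right)} s{\left(-10 \right)} = 0 \left(-33\right) = 0$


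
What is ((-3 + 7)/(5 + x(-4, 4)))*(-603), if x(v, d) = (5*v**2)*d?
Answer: -2412/325 ≈ -7.4215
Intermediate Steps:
x(v, d) = 5*d*v**2
((-3 + 7)/(5 + x(-4, 4)))*(-603) = ((-3 + 7)/(5 + 5*4*(-4)**2))*(-603) = (4/(5 + 5*4*16))*(-603) = (4/(5 + 320))*(-603) = (4/325)*(-603) = -2412/325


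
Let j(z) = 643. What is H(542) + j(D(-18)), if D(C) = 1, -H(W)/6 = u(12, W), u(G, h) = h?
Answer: -2609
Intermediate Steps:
H(W) = -6*W
H(542) + j(D(-18)) = -6*542 + 643 = -3252 + 643 = -2609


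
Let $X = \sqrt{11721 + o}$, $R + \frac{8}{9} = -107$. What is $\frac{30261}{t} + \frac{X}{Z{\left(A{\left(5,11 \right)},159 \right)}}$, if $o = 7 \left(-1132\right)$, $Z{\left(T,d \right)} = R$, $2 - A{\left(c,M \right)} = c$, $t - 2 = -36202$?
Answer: $- \frac{30261}{36200} - \frac{9 \sqrt{3797}}{971} \approx -1.4071$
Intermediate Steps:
$t = -36200$ ($t = 2 - 36202 = -36200$)
$A{\left(c,M \right)} = 2 - c$
$R = - \frac{971}{9}$ ($R = - \frac{8}{9} - 107 = - \frac{971}{9} \approx -107.89$)
$Z{\left(T,d \right)} = - \frac{971}{9}$
$o = -7924$
$X = \sqrt{3797}$ ($X = \sqrt{11721 - 7924} = \sqrt{3797} \approx 61.62$)
$\frac{30261}{t} + \frac{X}{Z{\left(A{\left(5,11 \right)},159 \right)}} = \frac{30261}{-36200} + \frac{\sqrt{3797}}{- \frac{971}{9}} = 30261 \left(- \frac{1}{36200}\right) + \sqrt{3797} \left(- \frac{9}{971}\right) = - \frac{30261}{36200} - \frac{9 \sqrt{3797}}{971}$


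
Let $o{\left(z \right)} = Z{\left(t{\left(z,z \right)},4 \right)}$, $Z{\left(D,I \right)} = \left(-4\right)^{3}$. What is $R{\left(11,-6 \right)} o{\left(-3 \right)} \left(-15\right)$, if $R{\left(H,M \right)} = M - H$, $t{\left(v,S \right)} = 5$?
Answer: $-16320$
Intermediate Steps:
$Z{\left(D,I \right)} = -64$
$o{\left(z \right)} = -64$
$R{\left(11,-6 \right)} o{\left(-3 \right)} \left(-15\right) = \left(-6 - 11\right) \left(-64\right) \left(-15\right) = \left(-17\right) \left(-64\right) \left(-15\right) = 1088 \left(-15\right) = -16320$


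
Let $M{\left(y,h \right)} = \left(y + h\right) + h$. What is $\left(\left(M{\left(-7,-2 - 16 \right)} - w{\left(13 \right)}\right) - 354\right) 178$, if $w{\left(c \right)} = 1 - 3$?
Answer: $-70310$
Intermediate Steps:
$M{\left(y,h \right)} = y + 2 h$ ($M{\left(y,h \right)} = \left(h + y\right) + h = y + 2 h$)
$w{\left(c \right)} = -2$
$\left(\left(M{\left(-7,-2 - 16 \right)} - w{\left(13 \right)}\right) - 354\right) 178 = \left(\left(\left(-7 + 2 \left(-2 - 16\right)\right) - -2\right) - 354\right) 178 = \left(\left(\left(-7 + 2 \left(-2 - 16\right)\right) + 2\right) - 354\right) 178 = \left(\left(\left(-7 + 2 \left(-18\right)\right) + 2\right) - 354\right) 178 = \left(\left(\left(-7 - 36\right) + 2\right) - 354\right) 178 = \left(\left(-43 + 2\right) - 354\right) 178 = \left(-41 - 354\right) 178 = \left(-395\right) 178 = -70310$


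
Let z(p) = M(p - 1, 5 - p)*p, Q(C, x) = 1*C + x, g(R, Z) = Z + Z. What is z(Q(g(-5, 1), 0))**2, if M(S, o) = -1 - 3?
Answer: 64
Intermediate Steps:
g(R, Z) = 2*Z
M(S, o) = -4
Q(C, x) = C + x
z(p) = -4*p
z(Q(g(-5, 1), 0))**2 = (-4*(2*1 + 0))**2 = (-4*(2 + 0))**2 = (-4*2)**2 = (-8)**2 = 64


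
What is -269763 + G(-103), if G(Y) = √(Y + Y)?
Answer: -269763 + I*√206 ≈ -2.6976e+5 + 14.353*I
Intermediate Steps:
G(Y) = √2*√Y (G(Y) = √(2*Y) = √2*√Y)
-269763 + G(-103) = -269763 + √2*√(-103) = -269763 + √2*(I*√103) = -269763 + I*√206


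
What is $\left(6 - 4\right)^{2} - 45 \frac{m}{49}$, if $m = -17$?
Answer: $\frac{961}{49} \approx 19.612$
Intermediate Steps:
$\left(6 - 4\right)^{2} - 45 \frac{m}{49} = \left(6 - 4\right)^{2} - 45 \left(- \frac{17}{49}\right) = 2^{2} - 45 \left(\left(-17\right) \frac{1}{49}\right) = 4 - - \frac{765}{49} = 4 + \frac{765}{49} = \frac{961}{49}$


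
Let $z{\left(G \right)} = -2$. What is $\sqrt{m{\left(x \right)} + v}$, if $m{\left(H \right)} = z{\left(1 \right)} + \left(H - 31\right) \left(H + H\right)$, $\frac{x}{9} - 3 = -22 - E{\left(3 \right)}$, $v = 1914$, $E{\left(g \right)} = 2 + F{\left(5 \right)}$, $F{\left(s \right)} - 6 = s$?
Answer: $2 \sqrt{46414} \approx 430.88$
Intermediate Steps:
$F{\left(s \right)} = 6 + s$
$E{\left(g \right)} = 13$ ($E{\left(g \right)} = 2 + \left(6 + 5\right) = 2 + 11 = 13$)
$x = -288$ ($x = 27 + 9 \left(-22 - 13\right) = 27 + 9 \left(-35\right) = 27 - 315 = -288$)
$m{\left(H \right)} = -2 + 2 H \left(-31 + H\right)$ ($m{\left(H \right)} = -2 + \left(H - 31\right) \left(H + H\right) = -2 + \left(-31 + H\right) 2 H = -2 + 2 H \left(-31 + H\right)$)
$\sqrt{m{\left(x \right)} + v} = \sqrt{\left(-2 - -17856 + 2 \left(-288\right)^{2}\right) + 1914} = \sqrt{\left(-2 + 17856 + 2 \cdot 82944\right) + 1914} = \sqrt{\left(-2 + 17856 + 165888\right) + 1914} = \sqrt{183742 + 1914} = \sqrt{185656} = 2 \sqrt{46414}$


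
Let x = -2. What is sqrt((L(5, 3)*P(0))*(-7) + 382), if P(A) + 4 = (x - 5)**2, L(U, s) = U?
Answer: I*sqrt(1193) ≈ 34.54*I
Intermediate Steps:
P(A) = 45 (P(A) = -4 + (-2 - 5)**2 = -4 + (-7)**2 = -4 + 49 = 45)
sqrt((L(5, 3)*P(0))*(-7) + 382) = sqrt((5*45)*(-7) + 382) = sqrt(225*(-7) + 382) = sqrt(-1575 + 382) = sqrt(-1193) = I*sqrt(1193)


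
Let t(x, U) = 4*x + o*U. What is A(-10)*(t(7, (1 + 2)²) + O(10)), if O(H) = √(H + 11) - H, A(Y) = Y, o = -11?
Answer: 810 - 10*√21 ≈ 764.17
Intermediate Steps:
t(x, U) = -11*U + 4*x (t(x, U) = 4*x - 11*U = -11*U + 4*x)
O(H) = √(11 + H) - H
A(-10)*(t(7, (1 + 2)²) + O(10)) = -10*((-11*(1 + 2)² + 4*7) + (√(11 + 10) - 1*10)) = -10*((-11*3² + 28) + (√21 - 10)) = -10*((-11*9 + 28) + (-10 + √21)) = -10*((-99 + 28) + (-10 + √21)) = -10*(-71 + (-10 + √21)) = -10*(-81 + √21) = 810 - 10*√21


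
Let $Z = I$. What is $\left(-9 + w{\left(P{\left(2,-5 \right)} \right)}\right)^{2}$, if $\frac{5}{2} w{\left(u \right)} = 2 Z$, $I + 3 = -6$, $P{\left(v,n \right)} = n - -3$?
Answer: $\frac{6561}{25} \approx 262.44$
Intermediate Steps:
$P{\left(v,n \right)} = 3 + n$ ($P{\left(v,n \right)} = n + 3 = 3 + n$)
$I = -9$ ($I = -3 - 6 = -9$)
$Z = -9$
$w{\left(u \right)} = - \frac{36}{5}$ ($w{\left(u \right)} = \frac{2 \cdot 2 \left(-9\right)}{5} = \frac{2}{5} \left(-18\right) = - \frac{36}{5}$)
$\left(-9 + w{\left(P{\left(2,-5 \right)} \right)}\right)^{2} = \left(-9 - \frac{36}{5}\right)^{2} = \left(- \frac{81}{5}\right)^{2} = \frac{6561}{25}$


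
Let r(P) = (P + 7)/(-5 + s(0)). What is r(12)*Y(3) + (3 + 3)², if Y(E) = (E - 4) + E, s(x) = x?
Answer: 142/5 ≈ 28.400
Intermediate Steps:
Y(E) = -4 + 2*E (Y(E) = (-4 + E) + E = -4 + 2*E)
r(P) = -7/5 - P/5 (r(P) = (P + 7)/(-5 + 0) = (7 + P)/(-5) = (7 + P)*(-⅕) = -7/5 - P/5)
r(12)*Y(3) + (3 + 3)² = (-7/5 - ⅕*12)*(-4 + 2*3) + (3 + 3)² = (-7/5 - 12/5)*(-4 + 6) + 6² = -19/5*2 + 36 = -38/5 + 36 = 142/5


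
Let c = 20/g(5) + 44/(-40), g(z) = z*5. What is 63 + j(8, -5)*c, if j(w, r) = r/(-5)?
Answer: 627/10 ≈ 62.700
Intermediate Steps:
g(z) = 5*z
j(w, r) = -r/5 (j(w, r) = r*(-⅕) = -r/5)
c = -3/10 (c = 20/((5*5)) + 44/(-40) = 20/25 + 44*(-1/40) = 20*(1/25) - 11/10 = ⅘ - 11/10 = -3/10 ≈ -0.30000)
63 + j(8, -5)*c = 63 - ⅕*(-5)*(-3/10) = 63 + 1*(-3/10) = 63 - 3/10 = 627/10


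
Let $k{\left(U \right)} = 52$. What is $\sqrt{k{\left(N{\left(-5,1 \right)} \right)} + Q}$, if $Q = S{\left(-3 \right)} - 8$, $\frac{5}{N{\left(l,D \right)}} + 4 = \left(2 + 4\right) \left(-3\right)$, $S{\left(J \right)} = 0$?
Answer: $2 \sqrt{11} \approx 6.6332$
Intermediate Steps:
$N{\left(l,D \right)} = - \frac{5}{22}$ ($N{\left(l,D \right)} = \frac{5}{-4 + \left(2 + 4\right) \left(-3\right)} = \frac{5}{-4 + 6 \left(-3\right)} = \frac{5}{-4 - 18} = \frac{5}{-22} = 5 \left(- \frac{1}{22}\right) = - \frac{5}{22}$)
$Q = -8$ ($Q = 0 - 8 = -8$)
$\sqrt{k{\left(N{\left(-5,1 \right)} \right)} + Q} = \sqrt{52 - 8} = \sqrt{44} = 2 \sqrt{11}$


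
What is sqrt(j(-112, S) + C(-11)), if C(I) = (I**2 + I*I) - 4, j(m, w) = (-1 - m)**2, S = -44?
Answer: sqrt(12559) ≈ 112.07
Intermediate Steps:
C(I) = -4 + 2*I**2 (C(I) = (I**2 + I**2) - 4 = 2*I**2 - 4 = -4 + 2*I**2)
sqrt(j(-112, S) + C(-11)) = sqrt((1 - 112)**2 + (-4 + 2*(-11)**2)) = sqrt((-111)**2 + (-4 + 2*121)) = sqrt(12321 + (-4 + 242)) = sqrt(12321 + 238) = sqrt(12559)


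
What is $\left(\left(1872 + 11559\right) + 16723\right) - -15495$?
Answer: $45649$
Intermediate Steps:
$\left(\left(1872 + 11559\right) + 16723\right) - -15495 = \left(13431 + 16723\right) + 15495 = 30154 + 15495 = 45649$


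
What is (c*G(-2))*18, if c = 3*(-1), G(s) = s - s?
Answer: 0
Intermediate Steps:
G(s) = 0
c = -3
(c*G(-2))*18 = -3*0*18 = 0*18 = 0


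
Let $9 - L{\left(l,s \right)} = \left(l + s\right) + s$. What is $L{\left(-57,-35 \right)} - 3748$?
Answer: $-3612$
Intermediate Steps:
$L{\left(l,s \right)} = 9 - l - 2 s$ ($L{\left(l,s \right)} = 9 - \left(\left(l + s\right) + s\right) = 9 - \left(l + 2 s\right) = 9 - l - 2 s$)
$L{\left(-57,-35 \right)} - 3748 = \left(9 - -57 - -70\right) - 3748 = \left(9 + 57 + 70\right) - 3748 = 136 - 3748 = -3612$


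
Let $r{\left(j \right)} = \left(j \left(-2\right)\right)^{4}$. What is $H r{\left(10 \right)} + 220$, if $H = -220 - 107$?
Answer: $-52319780$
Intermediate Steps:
$H = -327$
$r{\left(j \right)} = 16 j^{4}$ ($r{\left(j \right)} = \left(- 2 j\right)^{4} = 16 j^{4}$)
$H r{\left(10 \right)} + 220 = - 327 \cdot 16 \cdot 10^{4} + 220 = - 327 \cdot 16 \cdot 10000 + 220 = \left(-327\right) 160000 + 220 = -52320000 + 220 = -52319780$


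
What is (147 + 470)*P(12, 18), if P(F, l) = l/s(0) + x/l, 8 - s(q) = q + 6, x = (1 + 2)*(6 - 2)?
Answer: 17893/3 ≈ 5964.3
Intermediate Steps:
x = 12 (x = 3*4 = 12)
s(q) = 2 - q (s(q) = 8 - (q + 6) = 8 - (6 + q) = 8 + (-6 - q) = 2 - q)
P(F, l) = l/2 + 12/l (P(F, l) = l/(2 - 1*0) + 12/l = l/(2 + 0) + 12/l = l/2 + 12/l)
(147 + 470)*P(12, 18) = (147 + 470)*((1/2)*18 + 12/18) = 617*(9 + 12*(1/18)) = 617*(9 + 2/3) = 617*(29/3) = 17893/3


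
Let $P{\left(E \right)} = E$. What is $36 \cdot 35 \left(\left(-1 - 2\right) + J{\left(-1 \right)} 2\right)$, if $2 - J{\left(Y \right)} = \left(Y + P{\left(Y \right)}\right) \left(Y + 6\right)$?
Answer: $26460$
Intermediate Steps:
$J{\left(Y \right)} = 2 - 2 Y \left(6 + Y\right)$ ($J{\left(Y \right)} = 2 - \left(Y + Y\right) \left(Y + 6\right) = 2 - 2 Y \left(6 + Y\right)$)
$36 \cdot 35 \left(\left(-1 - 2\right) + J{\left(-1 \right)} 2\right) = 36 \cdot 35 \left(\left(-1 - 2\right) + \left(2 - -12 - 2 \left(-1\right)^{2}\right) 2\right) = 1260 \left(-3 + \left(2 + 12 - 2\right) 2\right) = 1260 \left(-3 + 12 \cdot 2\right) = 1260 \left(-3 + 24\right) = 1260 \cdot 21 = 26460$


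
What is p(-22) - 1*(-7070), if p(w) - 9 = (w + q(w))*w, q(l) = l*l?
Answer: -3085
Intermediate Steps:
q(l) = l²
p(w) = 9 + w*(w + w²) (p(w) = 9 + (w + w²)*w = 9 + w*(w + w²))
p(-22) - 1*(-7070) = (9 + (-22)² + (-22)³) - 1*(-7070) = (9 + 484 - 10648) + 7070 = -10155 + 7070 = -3085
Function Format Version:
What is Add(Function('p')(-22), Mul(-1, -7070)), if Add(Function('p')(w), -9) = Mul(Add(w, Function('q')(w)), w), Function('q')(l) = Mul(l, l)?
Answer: -3085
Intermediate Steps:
Function('q')(l) = Pow(l, 2)
Function('p')(w) = Add(9, Mul(w, Add(w, Pow(w, 2)))) (Function('p')(w) = Add(9, Mul(Add(w, Pow(w, 2)), w)) = Add(9, Mul(w, Add(w, Pow(w, 2)))))
Add(Function('p')(-22), Mul(-1, -7070)) = Add(Add(9, Pow(-22, 2), Pow(-22, 3)), Mul(-1, -7070)) = Add(Add(9, 484, -10648), 7070) = Add(-10155, 7070) = -3085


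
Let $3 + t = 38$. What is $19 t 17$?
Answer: $11305$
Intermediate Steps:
$t = 35$ ($t = -3 + 38 = 35$)
$19 t 17 = 19 \cdot 35 \cdot 17 = 665 \cdot 17 = 11305$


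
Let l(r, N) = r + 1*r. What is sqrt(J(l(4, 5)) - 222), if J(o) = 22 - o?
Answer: 4*I*sqrt(13) ≈ 14.422*I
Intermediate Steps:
l(r, N) = 2*r (l(r, N) = r + r = 2*r)
sqrt(J(l(4, 5)) - 222) = sqrt((22 - 2*4) - 222) = sqrt((22 - 1*8) - 222) = sqrt((22 - 8) - 222) = sqrt(14 - 222) = sqrt(-208) = 4*I*sqrt(13)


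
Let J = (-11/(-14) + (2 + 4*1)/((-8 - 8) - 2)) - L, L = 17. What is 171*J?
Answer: -39615/14 ≈ -2829.6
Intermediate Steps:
J = -695/42 (J = (-11/(-14) + (2 + 4*1)/((-8 - 8) - 2)) - 1*17 = (-11*(-1/14) + (2 + 4)/(-16 - 2)) - 17 = (11/14 + 6/(-18)) - 17 = (11/14 + 6*(-1/18)) - 17 = (11/14 - ⅓) - 17 = 19/42 - 17 = -695/42 ≈ -16.548)
171*J = 171*(-695/42) = -39615/14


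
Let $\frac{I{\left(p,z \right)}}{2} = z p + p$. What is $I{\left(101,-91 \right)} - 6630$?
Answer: $-24810$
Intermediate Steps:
$I{\left(p,z \right)} = 2 p + 2 p z$ ($I{\left(p,z \right)} = 2 \left(z p + p\right) = 2 \left(p z + p\right) = 2 \left(p + p z\right) = 2 p + 2 p z$)
$I{\left(101,-91 \right)} - 6630 = 2 \cdot 101 \left(1 - 91\right) - 6630 = 2 \cdot 101 \left(-90\right) + \left(-22441 + 15811\right) = -18180 - 6630 = -24810$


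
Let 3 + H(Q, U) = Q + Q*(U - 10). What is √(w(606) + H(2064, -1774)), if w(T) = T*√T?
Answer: √(-3680115 + 606*√606) ≈ 1914.5*I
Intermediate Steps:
w(T) = T^(3/2)
H(Q, U) = -3 + Q + Q*(-10 + U) (H(Q, U) = -3 + (Q + Q*(U - 10)) = -3 + (Q + Q*(-10 + U)) = -3 + Q + Q*(-10 + U))
√(w(606) + H(2064, -1774)) = √(606^(3/2) + (-3 - 9*2064 + 2064*(-1774))) = √(606*√606 + (-3 - 18576 - 3661536)) = √(606*√606 - 3680115) = √(-3680115 + 606*√606)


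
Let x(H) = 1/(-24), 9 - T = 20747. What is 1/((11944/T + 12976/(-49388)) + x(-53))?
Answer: -3072625032/2704985723 ≈ -1.1359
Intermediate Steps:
T = -20738 (T = 9 - 1*20747 = 9 - 20747 = -20738)
x(H) = -1/24
1/((11944/T + 12976/(-49388)) + x(-53)) = 1/((11944/(-20738) + 12976/(-49388)) - 1/24) = 1/((11944*(-1/20738) + 12976*(-1/49388)) - 1/24) = 1/((-5972/10369 - 3244/12347) - 1/24) = 1/(-107373320/128026043 - 1/24) = 1/(-2704985723/3072625032) = -3072625032/2704985723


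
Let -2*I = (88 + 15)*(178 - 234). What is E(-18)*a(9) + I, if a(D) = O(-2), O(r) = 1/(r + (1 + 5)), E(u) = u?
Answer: 5759/2 ≈ 2879.5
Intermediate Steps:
O(r) = 1/(6 + r) (O(r) = 1/(r + 6) = 1/(6 + r))
a(D) = ¼ (a(D) = 1/(6 - 2) = 1/4 = ¼)
I = 2884 (I = -(88 + 15)*(178 - 234)/2 = -103*(-56)/2 = -½*(-5768) = 2884)
E(-18)*a(9) + I = -18*¼ + 2884 = -9/2 + 2884 = 5759/2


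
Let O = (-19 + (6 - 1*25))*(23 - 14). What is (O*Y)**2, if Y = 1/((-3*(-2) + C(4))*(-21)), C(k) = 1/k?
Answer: 207936/30625 ≈ 6.7897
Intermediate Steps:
C(k) = 1/k
O = -342 (O = (-19 + (6 - 25))*9 = (-19 - 19)*9 = -38*9 = -342)
Y = -4/525 (Y = 1/((-3*(-2) + 1/4)*(-21)) = -1/21/(6 + 1/4) = -1/21/(25/4) = (4/25)*(-1/21) = -4/525 ≈ -0.0076190)
(O*Y)**2 = (-342*(-4/525))**2 = (456/175)**2 = 207936/30625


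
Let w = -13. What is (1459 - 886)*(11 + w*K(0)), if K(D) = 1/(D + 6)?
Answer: 10123/2 ≈ 5061.5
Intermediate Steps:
K(D) = 1/(6 + D)
(1459 - 886)*(11 + w*K(0)) = (1459 - 886)*(11 - 13/(6 + 0)) = 573*(11 - 13/6) = 573*(53/6) = 10123/2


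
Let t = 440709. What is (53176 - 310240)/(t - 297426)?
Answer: -85688/47761 ≈ -1.7941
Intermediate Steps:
(53176 - 310240)/(t - 297426) = (53176 - 310240)/(440709 - 297426) = -257064/143283 = -257064*1/143283 = -85688/47761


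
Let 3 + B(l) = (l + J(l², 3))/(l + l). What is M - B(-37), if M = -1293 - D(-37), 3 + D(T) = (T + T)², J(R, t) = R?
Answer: -6745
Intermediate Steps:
D(T) = -3 + 4*T² (D(T) = -3 + (T + T)² = -3 + (2*T)² = -3 + 4*T²)
M = -6766 (M = -1293 - (-3 + 4*(-37)²) = -1293 - (-3 + 4*1369) = -1293 - (-3 + 5476) = -1293 - 1*5473 = -1293 - 5473 = -6766)
B(l) = -3 + (l + l²)/(2*l) (B(l) = -3 + (l + l²)/(l + l) = -3 + (l + l²)/((2*l)) = -3 + (l + l²)*(1/(2*l)) = -3 + (l + l²)/(2*l))
M - B(-37) = -6766 - (-5/2 + (½)*(-37)) = -6766 - (-5/2 - 37/2) = -6766 - 1*(-21) = -6766 + 21 = -6745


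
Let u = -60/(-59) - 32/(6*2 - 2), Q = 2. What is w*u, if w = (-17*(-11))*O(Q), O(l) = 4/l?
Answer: -240856/295 ≈ -816.46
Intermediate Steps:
w = 374 (w = (-17*(-11))*(4/2) = 187*(4*(½)) = 187*2 = 374)
u = -644/295 (u = -60*(-1/59) - 32/(12 - 2) = 60/59 - 32/10 = 60/59 - 32*⅒ = 60/59 - 16/5 = -644/295 ≈ -2.1831)
w*u = 374*(-644/295) = -240856/295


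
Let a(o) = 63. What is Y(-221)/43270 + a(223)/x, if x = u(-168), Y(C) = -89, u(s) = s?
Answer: -65261/173080 ≈ -0.37706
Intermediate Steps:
x = -168
Y(-221)/43270 + a(223)/x = -89/43270 + 63/(-168) = -89*1/43270 + 63*(-1/168) = -89/43270 - 3/8 = -65261/173080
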